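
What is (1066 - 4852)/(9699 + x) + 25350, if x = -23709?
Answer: 59192881/2335 ≈ 25350.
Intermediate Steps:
(1066 - 4852)/(9699 + x) + 25350 = (1066 - 4852)/(9699 - 23709) + 25350 = -3786/(-14010) + 25350 = -3786*(-1/14010) + 25350 = 631/2335 + 25350 = 59192881/2335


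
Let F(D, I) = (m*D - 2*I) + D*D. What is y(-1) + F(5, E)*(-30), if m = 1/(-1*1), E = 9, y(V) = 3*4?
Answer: -48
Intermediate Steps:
y(V) = 12
m = -1 (m = 1/(-1) = -1)
F(D, I) = D² - D - 2*I (F(D, I) = (-D - 2*I) + D*D = (-D - 2*I) + D² = D² - D - 2*I)
y(-1) + F(5, E)*(-30) = 12 + (5² - 1*5 - 2*9)*(-30) = 12 + (25 - 5 - 18)*(-30) = 12 + 2*(-30) = 12 - 60 = -48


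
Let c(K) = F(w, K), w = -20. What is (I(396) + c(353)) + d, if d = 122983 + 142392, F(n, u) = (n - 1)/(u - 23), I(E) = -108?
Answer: 29179363/110 ≈ 2.6527e+5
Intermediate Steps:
F(n, u) = (-1 + n)/(-23 + u)
c(K) = -21/(-23 + K) (c(K) = (-1 - 20)/(-23 + K) = -21/(-23 + K))
d = 265375
(I(396) + c(353)) + d = (-108 - 21/(-23 + 353)) + 265375 = (-108 - 21/330) + 265375 = (-108 - 21*1/330) + 265375 = (-108 - 7/110) + 265375 = -11887/110 + 265375 = 29179363/110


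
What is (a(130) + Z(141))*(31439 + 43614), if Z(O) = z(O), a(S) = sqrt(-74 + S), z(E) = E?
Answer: 10582473 + 150106*sqrt(14) ≈ 1.1144e+7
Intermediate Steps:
Z(O) = O
(a(130) + Z(141))*(31439 + 43614) = (sqrt(-74 + 130) + 141)*(31439 + 43614) = (sqrt(56) + 141)*75053 = (2*sqrt(14) + 141)*75053 = (141 + 2*sqrt(14))*75053 = 10582473 + 150106*sqrt(14)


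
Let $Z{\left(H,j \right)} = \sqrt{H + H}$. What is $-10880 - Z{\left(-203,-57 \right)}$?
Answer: $-10880 - i \sqrt{406} \approx -10880.0 - 20.149 i$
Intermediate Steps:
$Z{\left(H,j \right)} = \sqrt{2} \sqrt{H}$ ($Z{\left(H,j \right)} = \sqrt{2 H} = \sqrt{2} \sqrt{H}$)
$-10880 - Z{\left(-203,-57 \right)} = -10880 - \sqrt{2} \sqrt{-203} = -10880 - \sqrt{2} i \sqrt{203} = -10880 - i \sqrt{406}$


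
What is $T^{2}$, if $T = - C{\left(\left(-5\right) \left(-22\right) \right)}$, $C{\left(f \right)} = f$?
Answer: $12100$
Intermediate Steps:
$T = -110$ ($T = - \left(-5\right) \left(-22\right) = \left(-1\right) 110 = -110$)
$T^{2} = \left(-110\right)^{2} = 12100$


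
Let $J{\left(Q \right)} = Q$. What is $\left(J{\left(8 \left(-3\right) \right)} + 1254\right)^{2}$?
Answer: $1512900$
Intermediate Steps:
$\left(J{\left(8 \left(-3\right) \right)} + 1254\right)^{2} = \left(8 \left(-3\right) + 1254\right)^{2} = \left(-24 + 1254\right)^{2} = 1230^{2} = 1512900$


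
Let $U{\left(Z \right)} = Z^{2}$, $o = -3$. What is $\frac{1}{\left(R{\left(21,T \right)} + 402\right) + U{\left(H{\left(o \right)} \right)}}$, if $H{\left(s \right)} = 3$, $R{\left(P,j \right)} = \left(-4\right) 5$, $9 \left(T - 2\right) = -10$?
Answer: $\frac{1}{391} \approx 0.0025575$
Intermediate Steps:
$T = \frac{8}{9}$ ($T = 2 + \frac{1}{9} \left(-10\right) = 2 - \frac{10}{9} = \frac{8}{9} \approx 0.88889$)
$R{\left(P,j \right)} = -20$
$\frac{1}{\left(R{\left(21,T \right)} + 402\right) + U{\left(H{\left(o \right)} \right)}} = \frac{1}{\left(-20 + 402\right) + 3^{2}} = \frac{1}{382 + 9} = \frac{1}{391}$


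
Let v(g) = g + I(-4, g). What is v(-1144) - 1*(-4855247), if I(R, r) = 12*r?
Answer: 4840375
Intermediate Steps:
v(g) = 13*g (v(g) = g + 12*g = 13*g)
v(-1144) - 1*(-4855247) = 13*(-1144) - 1*(-4855247) = -14872 + 4855247 = 4840375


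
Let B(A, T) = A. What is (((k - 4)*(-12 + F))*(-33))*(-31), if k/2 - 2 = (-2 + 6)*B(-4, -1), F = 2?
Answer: 327360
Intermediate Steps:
k = -28 (k = 4 + 2*((-2 + 6)*(-4)) = 4 + 2*(4*(-4)) = 4 + 2*(-16) = 4 - 32 = -28)
(((k - 4)*(-12 + F))*(-33))*(-31) = (((-28 - 4)*(-12 + 2))*(-33))*(-31) = (-32*(-10)*(-33))*(-31) = (320*(-33))*(-31) = -10560*(-31) = 327360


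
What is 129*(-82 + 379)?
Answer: 38313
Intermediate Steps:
129*(-82 + 379) = 129*297 = 38313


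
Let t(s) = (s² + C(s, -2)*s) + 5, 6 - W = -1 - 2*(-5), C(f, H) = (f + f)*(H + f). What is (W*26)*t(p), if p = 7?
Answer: -42432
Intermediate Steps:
C(f, H) = 2*f*(H + f) (C(f, H) = (2*f)*(H + f) = 2*f*(H + f))
W = -3 (W = 6 - (-1 - 2*(-5)) = 6 - (-1 + 10) = 6 - 1*9 = 6 - 9 = -3)
t(s) = 5 + s² + 2*s²*(-2 + s) (t(s) = (s² + (2*s*(-2 + s))*s) + 5 = (s² + 2*s²*(-2 + s)) + 5 = 5 + s² + 2*s²*(-2 + s))
(W*26)*t(p) = (-3*26)*(5 - 3*7² + 2*7³) = -78*(5 - 3*49 + 2*343) = -78*(5 - 147 + 686) = -78*544 = -42432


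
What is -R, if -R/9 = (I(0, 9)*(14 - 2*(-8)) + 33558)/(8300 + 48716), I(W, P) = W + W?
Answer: 151011/28508 ≈ 5.2971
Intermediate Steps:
I(W, P) = 2*W
R = -151011/28508 (R = -9*((2*0)*(14 - 2*(-8)) + 33558)/(8300 + 48716) = -9*(0*(14 + 16) + 33558)/57016 = -9*(0*30 + 33558)/57016 = -9*(0 + 33558)/57016 = -302022/57016 = -9*16779/28508 = -151011/28508 ≈ -5.2971)
-R = -1*(-151011/28508) = 151011/28508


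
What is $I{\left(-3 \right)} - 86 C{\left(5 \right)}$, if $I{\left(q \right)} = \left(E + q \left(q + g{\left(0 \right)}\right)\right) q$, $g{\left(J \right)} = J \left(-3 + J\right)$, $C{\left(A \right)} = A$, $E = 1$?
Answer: $-460$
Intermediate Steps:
$I{\left(q \right)} = q \left(1 + q^{2}\right)$ ($I{\left(q \right)} = \left(1 + q \left(q + 0 \left(-3 + 0\right)\right)\right) q = \left(1 + q \left(q + 0 \left(-3\right)\right)\right) q = \left(1 + q \left(q + 0\right)\right) q = \left(1 + q q\right) q = \left(1 + q^{2}\right) q = q \left(1 + q^{2}\right)$)
$I{\left(-3 \right)} - 86 C{\left(5 \right)} = \left(-3 + \left(-3\right)^{3}\right) - 430 = \left(-3 - 27\right) - 430 = -30 - 430 = -460$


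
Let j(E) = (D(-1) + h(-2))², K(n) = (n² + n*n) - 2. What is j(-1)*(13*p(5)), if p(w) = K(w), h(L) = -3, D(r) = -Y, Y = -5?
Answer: 2496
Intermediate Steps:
D(r) = 5 (D(r) = -1*(-5) = 5)
K(n) = -2 + 2*n² (K(n) = (n² + n²) - 2 = 2*n² - 2 = -2 + 2*n²)
j(E) = 4 (j(E) = (5 - 3)² = 2² = 4)
p(w) = -2 + 2*w²
j(-1)*(13*p(5)) = 4*(13*(-2 + 2*5²)) = 4*(13*(-2 + 2*25)) = 4*(13*(-2 + 50)) = 4*(13*48) = 4*624 = 2496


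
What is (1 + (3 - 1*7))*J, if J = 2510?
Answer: -7530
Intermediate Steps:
(1 + (3 - 1*7))*J = (1 + (3 - 1*7))*2510 = (1 + (3 - 7))*2510 = (1 - 4)*2510 = -3*2510 = -7530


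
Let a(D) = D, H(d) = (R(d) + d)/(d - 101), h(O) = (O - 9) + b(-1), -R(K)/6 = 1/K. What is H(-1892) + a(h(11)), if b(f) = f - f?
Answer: 5560585/1885378 ≈ 2.9493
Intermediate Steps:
R(K) = -6/K
b(f) = 0
h(O) = -9 + O (h(O) = (O - 9) + 0 = (-9 + O) + 0 = -9 + O)
H(d) = (d - 6/d)/(-101 + d) (H(d) = (-6/d + d)/(d - 101) = (d - 6/d)/(-101 + d))
H(-1892) + a(h(11)) = (-6 + (-1892)**2)/((-1892)*(-101 - 1892)) + (-9 + 11) = -1/1892*(-6 + 3579664)/(-1993) + 2 = -1/1892*(-1/1993)*3579658 + 2 = 1789829/1885378 + 2 = 5560585/1885378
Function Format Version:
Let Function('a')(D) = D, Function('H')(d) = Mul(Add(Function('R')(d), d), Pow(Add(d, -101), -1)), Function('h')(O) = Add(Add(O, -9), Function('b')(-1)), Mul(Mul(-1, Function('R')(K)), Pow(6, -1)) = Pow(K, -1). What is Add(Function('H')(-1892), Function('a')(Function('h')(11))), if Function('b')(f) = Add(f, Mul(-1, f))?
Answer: Rational(5560585, 1885378) ≈ 2.9493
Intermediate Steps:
Function('R')(K) = Mul(-6, Pow(K, -1))
Function('b')(f) = 0
Function('h')(O) = Add(-9, O) (Function('h')(O) = Add(Add(O, -9), 0) = Add(Add(-9, O), 0) = Add(-9, O))
Function('H')(d) = Mul(Pow(Add(-101, d), -1), Add(d, Mul(-6, Pow(d, -1)))) (Function('H')(d) = Mul(Add(Mul(-6, Pow(d, -1)), d), Pow(Add(d, -101), -1)) = Mul(Add(d, Mul(-6, Pow(d, -1))), Pow(Add(-101, d), -1)) = Mul(Pow(Add(-101, d), -1), Add(d, Mul(-6, Pow(d, -1)))))
Add(Function('H')(-1892), Function('a')(Function('h')(11))) = Add(Mul(Pow(-1892, -1), Pow(Add(-101, -1892), -1), Add(-6, Pow(-1892, 2))), Add(-9, 11)) = Add(Mul(Rational(-1, 1892), Pow(-1993, -1), Add(-6, 3579664)), 2) = Add(Mul(Rational(-1, 1892), Rational(-1, 1993), 3579658), 2) = Add(Rational(1789829, 1885378), 2) = Rational(5560585, 1885378)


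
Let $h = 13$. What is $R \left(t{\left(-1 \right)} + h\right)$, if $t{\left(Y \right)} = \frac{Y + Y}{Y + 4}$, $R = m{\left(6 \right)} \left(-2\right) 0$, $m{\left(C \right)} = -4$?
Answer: $0$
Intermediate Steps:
$R = 0$ ($R = \left(-4\right) \left(-2\right) 0 = 8 \cdot 0 = 0$)
$t{\left(Y \right)} = \frac{2 Y}{4 + Y}$
$R \left(t{\left(-1 \right)} + h\right) = 0 \left(2 \left(-1\right) \frac{1}{4 - 1} + 13\right) = 0 \left(2 \left(-1\right) \frac{1}{3} + 13\right) = 0 \left(- \frac{2}{3} + 13\right) = 0 \cdot \frac{37}{3} = 0$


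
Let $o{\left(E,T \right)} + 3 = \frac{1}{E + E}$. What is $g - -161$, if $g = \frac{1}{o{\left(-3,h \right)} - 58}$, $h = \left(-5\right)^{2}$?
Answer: $\frac{59081}{367} \approx 160.98$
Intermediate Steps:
$h = 25$
$o{\left(E,T \right)} = -3 + \frac{1}{2 E}$ ($o{\left(E,T \right)} = -3 + \frac{1}{E + E} = -3 + \frac{1}{2 E}$)
$g = - \frac{6}{367}$ ($g = \frac{1}{\left(-3 + \frac{1}{2 \left(-3\right)}\right) - 58} = \frac{1}{\left(-3 + \frac{1}{2} \left(- \frac{1}{3}\right)\right) - 58} = \frac{1}{\left(-3 - \frac{1}{6}\right) - 58} = \frac{1}{- \frac{19}{6} - 58} = \frac{1}{- \frac{367}{6}} = - \frac{6}{367} \approx -0.016349$)
$g - -161 = - \frac{6}{367} - -161 = - \frac{6}{367} + 161 = \frac{59081}{367}$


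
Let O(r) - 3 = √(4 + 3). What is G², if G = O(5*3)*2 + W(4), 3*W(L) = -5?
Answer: 421/9 + 52*√7/3 ≈ 92.637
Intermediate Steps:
W(L) = -5/3 (W(L) = (⅓)*(-5) = -5/3)
O(r) = 3 + √7 (O(r) = 3 + √(4 + 3) = 3 + √7)
G = 13/3 + 2*√7 (G = (3 + √7)*2 - 5/3 = (6 + 2*√7) - 5/3 = 13/3 + 2*√7 ≈ 9.6248)
G² = (13/3 + 2*√7)²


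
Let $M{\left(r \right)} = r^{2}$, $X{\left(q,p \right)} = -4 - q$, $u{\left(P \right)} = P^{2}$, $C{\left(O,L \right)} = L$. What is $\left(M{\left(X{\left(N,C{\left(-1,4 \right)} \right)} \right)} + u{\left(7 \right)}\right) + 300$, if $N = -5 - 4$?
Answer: $374$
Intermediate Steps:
$N = -9$
$\left(M{\left(X{\left(N,C{\left(-1,4 \right)} \right)} \right)} + u{\left(7 \right)}\right) + 300 = \left(\left(-4 - -9\right)^{2} + 7^{2}\right) + 300 = \left(\left(-4 + 9\right)^{2} + 49\right) + 300 = \left(5^{2} + 49\right) + 300 = \left(25 + 49\right) + 300 = 74 + 300 = 374$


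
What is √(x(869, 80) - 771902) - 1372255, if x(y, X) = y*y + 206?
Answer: -1372255 + I*√16535 ≈ -1.3723e+6 + 128.59*I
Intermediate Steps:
x(y, X) = 206 + y² (x(y, X) = y² + 206 = 206 + y²)
√(x(869, 80) - 771902) - 1372255 = √((206 + 869²) - 771902) - 1372255 = √((206 + 755161) - 771902) - 1372255 = √(755367 - 771902) - 1372255 = √(-16535) - 1372255 = I*√16535 - 1372255 = -1372255 + I*√16535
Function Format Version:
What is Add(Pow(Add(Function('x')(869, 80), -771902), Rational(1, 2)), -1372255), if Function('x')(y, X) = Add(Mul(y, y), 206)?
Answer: Add(-1372255, Mul(I, Pow(16535, Rational(1, 2)))) ≈ Add(-1.3723e+6, Mul(128.59, I))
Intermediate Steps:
Function('x')(y, X) = Add(206, Pow(y, 2)) (Function('x')(y, X) = Add(Pow(y, 2), 206) = Add(206, Pow(y, 2)))
Add(Pow(Add(Function('x')(869, 80), -771902), Rational(1, 2)), -1372255) = Add(Pow(Add(Add(206, Pow(869, 2)), -771902), Rational(1, 2)), -1372255) = Add(Pow(Add(Add(206, 755161), -771902), Rational(1, 2)), -1372255) = Add(Pow(Add(755367, -771902), Rational(1, 2)), -1372255) = Add(Pow(-16535, Rational(1, 2)), -1372255) = Add(Mul(I, Pow(16535, Rational(1, 2))), -1372255) = Add(-1372255, Mul(I, Pow(16535, Rational(1, 2))))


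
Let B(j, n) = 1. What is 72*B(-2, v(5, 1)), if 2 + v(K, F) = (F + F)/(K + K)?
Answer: 72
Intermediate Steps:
v(K, F) = -2 + F/K (v(K, F) = -2 + (F + F)/(K + K) = -2 + (2*F)/((2*K)) = -2 + (2*F)*(1/(2*K)) = -2 + F/K)
72*B(-2, v(5, 1)) = 72*1 = 72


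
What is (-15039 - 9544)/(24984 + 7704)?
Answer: -24583/32688 ≈ -0.75205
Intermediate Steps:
(-15039 - 9544)/(24984 + 7704) = -24583/32688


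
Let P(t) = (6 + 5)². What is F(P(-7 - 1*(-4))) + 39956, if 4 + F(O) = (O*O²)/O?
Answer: 54593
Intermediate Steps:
P(t) = 121 (P(t) = 11² = 121)
F(O) = -4 + O² (F(O) = -4 + (O*O²)/O = -4 + O³/O = -4 + O²)
F(P(-7 - 1*(-4))) + 39956 = (-4 + 121²) + 39956 = (-4 + 14641) + 39956 = 14637 + 39956 = 54593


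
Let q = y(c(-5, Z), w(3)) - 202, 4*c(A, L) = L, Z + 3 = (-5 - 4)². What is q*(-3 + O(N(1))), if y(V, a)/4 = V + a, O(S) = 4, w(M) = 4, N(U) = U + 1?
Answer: -108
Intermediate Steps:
Z = 78 (Z = -3 + (-5 - 4)² = -3 + (-9)² = -3 + 81 = 78)
N(U) = 1 + U
c(A, L) = L/4
y(V, a) = 4*V + 4*a (y(V, a) = 4*(V + a) = 4*V + 4*a)
q = -108 (q = (4*((¼)*78) + 4*4) - 202 = (4*(39/2) + 16) - 202 = (78 + 16) - 202 = 94 - 202 = -108)
q*(-3 + O(N(1))) = -108*(-3 + 4) = -108*1 = -108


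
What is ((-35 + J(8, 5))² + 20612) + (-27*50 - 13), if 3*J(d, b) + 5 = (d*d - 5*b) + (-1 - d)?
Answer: 179641/9 ≈ 19960.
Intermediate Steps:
J(d, b) = -2 - 5*b/3 - d/3 + d²/3 (J(d, b) = -5/3 + ((d*d - 5*b) + (-1 - d))/3 = -5/3 + ((d² - 5*b) + (-1 - d))/3 = -5/3 + (-1 + d² - d - 5*b)/3 = -5/3 + (-⅓ - 5*b/3 - d/3 + d²/3) = -2 - 5*b/3 - d/3 + d²/3)
((-35 + J(8, 5))² + 20612) + (-27*50 - 13) = ((-35 + (-2 - 5/3*5 - ⅓*8 + (⅓)*8²))² + 20612) + (-27*50 - 13) = ((-35 + (-2 - 25/3 - 8/3 + (⅓)*64))² + 20612) + (-1350 - 13) = ((-35 + (-2 - 25/3 - 8/3 + 64/3))² + 20612) - 1363 = ((-35 + 25/3)² + 20612) - 1363 = ((-80/3)² + 20612) - 1363 = (6400/9 + 20612) - 1363 = 191908/9 - 1363 = 179641/9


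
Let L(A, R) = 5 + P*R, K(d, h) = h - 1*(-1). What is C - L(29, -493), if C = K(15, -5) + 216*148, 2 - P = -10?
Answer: 37875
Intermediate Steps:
P = 12 (P = 2 - 1*(-10) = 2 + 10 = 12)
K(d, h) = 1 + h (K(d, h) = h + 1 = 1 + h)
L(A, R) = 5 + 12*R
C = 31964 (C = (1 - 5) + 216*148 = -4 + 31968 = 31964)
C - L(29, -493) = 31964 - (5 + 12*(-493)) = 31964 - (5 - 5916) = 31964 - 1*(-5911) = 31964 + 5911 = 37875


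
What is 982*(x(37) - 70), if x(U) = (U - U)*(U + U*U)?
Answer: -68740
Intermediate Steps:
x(U) = 0 (x(U) = 0*(U + U**2) = 0)
982*(x(37) - 70) = 982*(0 - 70) = 982*(-70) = -68740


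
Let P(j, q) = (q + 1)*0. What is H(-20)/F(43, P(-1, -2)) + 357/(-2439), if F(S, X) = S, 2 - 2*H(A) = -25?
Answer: 11717/69918 ≈ 0.16758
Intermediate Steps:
P(j, q) = 0 (P(j, q) = (1 + q)*0 = 0)
H(A) = 27/2 (H(A) = 1 - 1/2*(-25) = 1 + 25/2 = 27/2)
H(-20)/F(43, P(-1, -2)) + 357/(-2439) = (27/2)/43 + 357/(-2439) = (27/2)*(1/43) + 357*(-1/2439) = 27/86 - 119/813 = 11717/69918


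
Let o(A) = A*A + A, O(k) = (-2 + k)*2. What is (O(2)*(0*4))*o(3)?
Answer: 0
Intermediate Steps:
O(k) = -4 + 2*k
o(A) = A + A**2 (o(A) = A**2 + A = A + A**2)
(O(2)*(0*4))*o(3) = ((-4 + 2*2)*(0*4))*(3*(1 + 3)) = ((-4 + 4)*0)*(3*4) = (0*0)*12 = 0*12 = 0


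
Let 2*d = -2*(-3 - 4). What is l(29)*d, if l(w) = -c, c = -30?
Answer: 210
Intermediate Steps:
l(w) = 30 (l(w) = -1*(-30) = 30)
d = 7 (d = (-2*(-3 - 4))/2 = (-2*(-7))/2 = (½)*14 = 7)
l(29)*d = 30*7 = 210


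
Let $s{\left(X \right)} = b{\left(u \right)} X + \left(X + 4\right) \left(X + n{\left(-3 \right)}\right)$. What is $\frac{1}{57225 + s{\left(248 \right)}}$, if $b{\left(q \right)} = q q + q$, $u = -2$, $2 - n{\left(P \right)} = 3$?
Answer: $\frac{1}{119965} \approx 8.3358 \cdot 10^{-6}$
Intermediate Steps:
$n{\left(P \right)} = -1$ ($n{\left(P \right)} = 2 - 3 = -1$)
$b{\left(q \right)} = q + q^{2}$ ($b{\left(q \right)} = q^{2} + q = q + q^{2}$)
$s{\left(X \right)} = 2 X + \left(-1 + X\right) \left(4 + X\right)$ ($s{\left(X \right)} = - 2 \left(1 - 2\right) X + \left(X + 4\right) \left(X - 1\right) = \left(-2\right) \left(-1\right) X + \left(4 + X\right) \left(-1 + X\right) = 2 X + \left(-1 + X\right) \left(4 + X\right)$)
$\frac{1}{57225 + s{\left(248 \right)}} = \frac{1}{57225 + \left(-4 + 248^{2} + 5 \cdot 248\right)} = \frac{1}{57225 + \left(-4 + 61504 + 1240\right)} = \frac{1}{57225 + 62740} = \frac{1}{119965}$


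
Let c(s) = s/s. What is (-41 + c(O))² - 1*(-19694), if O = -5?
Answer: 21294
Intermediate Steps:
c(s) = 1
(-41 + c(O))² - 1*(-19694) = (-41 + 1)² - 1*(-19694) = (-40)² + 19694 = 1600 + 19694 = 21294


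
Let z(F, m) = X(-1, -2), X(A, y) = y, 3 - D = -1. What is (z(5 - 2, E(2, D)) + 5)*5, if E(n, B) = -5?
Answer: 15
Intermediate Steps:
D = 4 (D = 3 - 1*(-1) = 3 + 1 = 4)
z(F, m) = -2
(z(5 - 2, E(2, D)) + 5)*5 = (-2 + 5)*5 = 3*5 = 15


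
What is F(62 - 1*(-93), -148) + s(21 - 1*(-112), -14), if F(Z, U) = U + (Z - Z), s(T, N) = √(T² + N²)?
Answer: -148 + 7*√365 ≈ -14.265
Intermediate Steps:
s(T, N) = √(N² + T²)
F(Z, U) = U (F(Z, U) = U + 0 = U)
F(62 - 1*(-93), -148) + s(21 - 1*(-112), -14) = -148 + √((-14)² + (21 - 1*(-112))²) = -148 + √(196 + (21 + 112)²) = -148 + √(196 + 133²) = -148 + √(196 + 17689) = -148 + √17885 = -148 + 7*√365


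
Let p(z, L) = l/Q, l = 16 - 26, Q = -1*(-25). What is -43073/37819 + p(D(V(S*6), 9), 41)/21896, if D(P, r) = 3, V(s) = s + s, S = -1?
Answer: -2357853839/2070212060 ≈ -1.1389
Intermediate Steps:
V(s) = 2*s
Q = 25
l = -10
p(z, L) = -2/5 (p(z, L) = -10/25 = -10*1/25 = -2/5)
-43073/37819 + p(D(V(S*6), 9), 41)/21896 = -43073/37819 - 2/5/21896 = -43073*1/37819 - 2/5*1/21896 = -43073/37819 - 1/54740 = -2357853839/2070212060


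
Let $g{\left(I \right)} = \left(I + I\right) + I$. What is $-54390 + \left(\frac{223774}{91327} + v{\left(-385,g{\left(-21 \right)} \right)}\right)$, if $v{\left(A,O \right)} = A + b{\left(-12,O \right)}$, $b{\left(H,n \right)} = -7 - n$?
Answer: $- \frac{4997098339}{91327} \approx -54717.0$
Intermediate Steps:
$g{\left(I \right)} = 3 I$ ($g{\left(I \right)} = 2 I + I = 3 I$)
$v{\left(A,O \right)} = -7 + A - O$ ($v{\left(A,O \right)} = A - \left(7 + O\right) = -7 + A - O$)
$-54390 + \left(\frac{223774}{91327} + v{\left(-385,g{\left(-21 \right)} \right)}\right) = -54390 + \left(\frac{223774}{91327} - \left(392 - 63\right)\right) = -54390 + \left(223774 \cdot \frac{1}{91327} - 329\right) = -54390 + \left(\frac{223774}{91327} - 329\right) = -54390 - \frac{29822809}{91327} = - \frac{4997098339}{91327}$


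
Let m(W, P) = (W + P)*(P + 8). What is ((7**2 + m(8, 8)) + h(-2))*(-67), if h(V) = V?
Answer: -20301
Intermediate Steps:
m(W, P) = (8 + P)*(P + W) (m(W, P) = (P + W)*(8 + P) = (8 + P)*(P + W))
((7**2 + m(8, 8)) + h(-2))*(-67) = ((7**2 + (8**2 + 8*8 + 8*8 + 8*8)) - 2)*(-67) = ((49 + (64 + 64 + 64 + 64)) - 2)*(-67) = ((49 + 256) - 2)*(-67) = (305 - 2)*(-67) = 303*(-67) = -20301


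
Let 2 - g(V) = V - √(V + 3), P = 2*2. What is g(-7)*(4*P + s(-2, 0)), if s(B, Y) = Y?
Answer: 144 + 32*I ≈ 144.0 + 32.0*I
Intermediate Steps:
P = 4
g(V) = 2 + √(3 + V) - V (g(V) = 2 - (V - √(V + 3)) = 2 - (V - √(3 + V)) = 2 + (√(3 + V) - V) = 2 + √(3 + V) - V)
g(-7)*(4*P + s(-2, 0)) = (2 + √(3 - 7) - 1*(-7))*(4*4 + 0) = (2 + √(-4) + 7)*(16 + 0) = (2 + 2*I + 7)*16 = (9 + 2*I)*16 = 144 + 32*I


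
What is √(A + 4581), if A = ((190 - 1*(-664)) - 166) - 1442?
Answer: √3827 ≈ 61.863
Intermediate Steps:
A = -754 (A = ((190 + 664) - 166) - 1442 = (854 - 166) - 1442 = 688 - 1442 = -754)
√(A + 4581) = √(-754 + 4581) = √3827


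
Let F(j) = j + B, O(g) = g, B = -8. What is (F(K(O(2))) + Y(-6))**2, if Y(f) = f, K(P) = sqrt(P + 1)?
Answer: (14 - sqrt(3))**2 ≈ 150.50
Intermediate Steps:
K(P) = sqrt(1 + P)
F(j) = -8 + j (F(j) = j - 8 = -8 + j)
(F(K(O(2))) + Y(-6))**2 = ((-8 + sqrt(1 + 2)) - 6)**2 = ((-8 + sqrt(3)) - 6)**2 = (-14 + sqrt(3))**2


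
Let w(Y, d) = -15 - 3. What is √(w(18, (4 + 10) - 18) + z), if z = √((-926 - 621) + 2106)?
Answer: √(-18 + √559) ≈ 2.3755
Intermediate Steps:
w(Y, d) = -18
z = √559 (z = √(-1547 + 2106) = √559 ≈ 23.643)
√(w(18, (4 + 10) - 18) + z) = √(-18 + √559)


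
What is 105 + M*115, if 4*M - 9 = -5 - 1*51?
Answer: -4985/4 ≈ -1246.3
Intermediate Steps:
M = -47/4 (M = 9/4 + (-5 - 1*51)/4 = 9/4 + (-5 - 51)/4 = 9/4 + (¼)*(-56) = 9/4 - 14 = -47/4 ≈ -11.750)
105 + M*115 = 105 - 47/4*115 = 105 - 5405/4 = -4985/4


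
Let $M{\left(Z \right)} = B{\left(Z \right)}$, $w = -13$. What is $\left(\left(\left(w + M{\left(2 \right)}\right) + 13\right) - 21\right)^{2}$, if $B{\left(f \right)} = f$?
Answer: $361$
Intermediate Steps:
$M{\left(Z \right)} = Z$
$\left(\left(\left(w + M{\left(2 \right)}\right) + 13\right) - 21\right)^{2} = \left(\left(\left(-13 + 2\right) + 13\right) - 21\right)^{2} = \left(\left(-11 + 13\right) - 21\right)^{2} = \left(2 - 21\right)^{2} = \left(-19\right)^{2} = 361$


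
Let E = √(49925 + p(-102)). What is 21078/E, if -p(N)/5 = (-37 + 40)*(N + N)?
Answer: 21078*√52985/52985 ≈ 91.570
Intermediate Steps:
p(N) = -30*N (p(N) = -5*(-37 + 40)*(N + N) = -15*2*N = -30*N)
E = √52985 (E = √(49925 - 30*(-102)) = √(49925 + 3060) = √52985 ≈ 230.18)
21078/E = 21078/(√52985) = 21078*(√52985/52985) = 21078*√52985/52985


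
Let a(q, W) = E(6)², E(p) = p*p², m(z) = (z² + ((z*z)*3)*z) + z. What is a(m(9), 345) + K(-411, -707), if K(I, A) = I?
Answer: 46245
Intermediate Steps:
m(z) = z + z² + 3*z³ (m(z) = (z² + (z²*3)*z) + z = (z² + (3*z²)*z) + z = (z² + 3*z³) + z = z + z² + 3*z³)
E(p) = p³
a(q, W) = 46656 (a(q, W) = (6³)² = 216² = 46656)
a(m(9), 345) + K(-411, -707) = 46656 - 411 = 46245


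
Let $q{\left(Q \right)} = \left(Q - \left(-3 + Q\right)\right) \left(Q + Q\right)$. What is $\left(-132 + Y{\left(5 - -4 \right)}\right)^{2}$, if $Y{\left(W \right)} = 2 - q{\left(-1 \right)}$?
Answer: $15376$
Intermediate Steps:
$q{\left(Q \right)} = 6 Q$ ($q{\left(Q \right)} = 3 \cdot 2 Q = 6 Q$)
$Y{\left(W \right)} = 8$ ($Y{\left(W \right)} = 2 - 6 \left(-1\right) = 2 - -6 = 2 + 6 = 8$)
$\left(-132 + Y{\left(5 - -4 \right)}\right)^{2} = \left(-132 + 8\right)^{2} = \left(-124\right)^{2} = 15376$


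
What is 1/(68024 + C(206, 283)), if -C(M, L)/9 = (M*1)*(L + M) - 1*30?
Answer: -1/838312 ≈ -1.1929e-6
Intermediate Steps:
C(M, L) = 270 - 9*M*(L + M) (C(M, L) = -9*((M*1)*(L + M) - 1*30) = -9*(M*(L + M) - 30) = -9*(-30 + M*(L + M)) = 270 - 9*M*(L + M))
1/(68024 + C(206, 283)) = 1/(68024 + (270 - 9*206² - 9*283*206)) = 1/(68024 + (270 - 9*42436 - 524682)) = 1/(68024 + (270 - 381924 - 524682)) = 1/(68024 - 906336) = 1/(-838312) = -1/838312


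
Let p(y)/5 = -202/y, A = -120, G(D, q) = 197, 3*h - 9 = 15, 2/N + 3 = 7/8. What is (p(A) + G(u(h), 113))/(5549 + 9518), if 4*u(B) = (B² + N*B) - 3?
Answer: 2465/180804 ≈ 0.013634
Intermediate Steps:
N = -16/17 (N = 2/(-3 + 7/8) = 2/(-17/8) = 2*(-8/17) = -16/17 ≈ -0.94118)
h = 8 (h = 3 + (⅓)*15 = 3 + 5 = 8)
u(B) = -¾ - 4*B/17 + B²/4 (u(B) = ((B² - 16*B/17) - 3)/4 = (-3 + B² - 16*B/17)/4 = -¾ - 4*B/17 + B²/4)
p(y) = -1010/y (p(y) = 5*(-202/y) = -1010/y)
(p(A) + G(u(h), 113))/(5549 + 9518) = (-1010/(-120) + 197)/(5549 + 9518) = (-1010*(-1/120) + 197)/15067 = (101/12 + 197)*(1/15067) = (2465/12)*(1/15067) = 2465/180804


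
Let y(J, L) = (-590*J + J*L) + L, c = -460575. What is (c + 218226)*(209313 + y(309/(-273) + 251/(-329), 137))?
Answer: -217990201981938/4277 ≈ -5.0968e+10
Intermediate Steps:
y(J, L) = L - 590*J + J*L
(c + 218226)*(209313 + y(309/(-273) + 251/(-329), 137)) = (-460575 + 218226)*(209313 + (137 - 590*(309/(-273) + 251/(-329)) + (309/(-273) + 251/(-329))*137)) = -242349*(209313 + (137 - 590*(309*(-1/273) + 251*(-1/329)) + (309*(-1/273) + 251*(-1/329))*137)) = -242349*(209313 + (137 - 590*(-103/91 - 251/329) + (-103/91 - 251/329)*137)) = -242349*(209313 + (137 - 590*(-8104/4277) - 8104/4277*137)) = -242349*(209313 + (137 + 4781360/4277 - 1110248/4277)) = -242349*(209313 + 4257061/4277) = -242349*899488762/4277 = -217990201981938/4277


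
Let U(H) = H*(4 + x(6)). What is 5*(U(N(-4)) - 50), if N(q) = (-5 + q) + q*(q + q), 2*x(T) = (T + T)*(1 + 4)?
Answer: 3660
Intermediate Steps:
x(T) = 5*T (x(T) = ((T + T)*(1 + 4))/2 = ((2*T)*5)/2 = (10*T)/2 = 5*T)
N(q) = -5 + q + 2*q**2 (N(q) = (-5 + q) + q*(2*q) = (-5 + q) + 2*q**2 = -5 + q + 2*q**2)
U(H) = 34*H (U(H) = H*(4 + 5*6) = H*(4 + 30) = H*34 = 34*H)
5*(U(N(-4)) - 50) = 5*(34*(-5 - 4 + 2*(-4)**2) - 50) = 5*(34*(-5 - 4 + 2*16) - 50) = 5*(34*(-5 - 4 + 32) - 50) = 5*(34*23 - 50) = 5*(782 - 50) = 5*732 = 3660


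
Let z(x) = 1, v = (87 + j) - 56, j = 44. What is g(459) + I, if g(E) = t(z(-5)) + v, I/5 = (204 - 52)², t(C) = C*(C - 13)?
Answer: 115583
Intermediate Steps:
v = 75 (v = (87 + 44) - 56 = 131 - 56 = 75)
t(C) = C*(-13 + C)
I = 115520 (I = 5*(204 - 52)² = 5*152² = 5*23104 = 115520)
g(E) = 63 (g(E) = 1*(-13 + 1) + 75 = 1*(-12) + 75 = -12 + 75 = 63)
g(459) + I = 63 + 115520 = 115583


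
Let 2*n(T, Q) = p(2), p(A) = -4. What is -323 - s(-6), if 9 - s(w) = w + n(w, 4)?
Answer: -340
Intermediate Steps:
n(T, Q) = -2 (n(T, Q) = (1/2)*(-4) = -2)
s(w) = 11 - w (s(w) = 9 - (w - 2) = 9 - (-2 + w) = 9 + (2 - w) = 11 - w)
-323 - s(-6) = -323 - (11 - 1*(-6)) = -323 - (11 + 6) = -323 - 1*17 = -323 - 17 = -340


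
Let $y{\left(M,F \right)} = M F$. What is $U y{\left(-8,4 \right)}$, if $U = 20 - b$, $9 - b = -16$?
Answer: $160$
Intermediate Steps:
$b = 25$ ($b = 9 - -16 = 9 + 16 = 25$)
$y{\left(M,F \right)} = F M$
$U = -5$ ($U = 20 - 25 = -5$)
$U y{\left(-8,4 \right)} = - 5 \cdot 4 \left(-8\right) = \left(-5\right) \left(-32\right) = 160$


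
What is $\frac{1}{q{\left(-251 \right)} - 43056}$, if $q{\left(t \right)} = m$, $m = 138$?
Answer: $- \frac{1}{42918} \approx -2.33 \cdot 10^{-5}$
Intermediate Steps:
$q{\left(t \right)} = 138$
$\frac{1}{q{\left(-251 \right)} - 43056} = \frac{1}{138 - 43056} = \frac{1}{-42918} = - \frac{1}{42918}$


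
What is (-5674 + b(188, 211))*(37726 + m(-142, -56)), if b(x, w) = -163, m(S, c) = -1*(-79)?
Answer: -220667785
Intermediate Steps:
m(S, c) = 79
(-5674 + b(188, 211))*(37726 + m(-142, -56)) = (-5674 - 163)*(37726 + 79) = -5837*37805 = -220667785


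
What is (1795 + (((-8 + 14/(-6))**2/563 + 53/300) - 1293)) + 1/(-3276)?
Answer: 5790986618/11527425 ≈ 502.37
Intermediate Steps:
(1795 + (((-8 + 14/(-6))**2/563 + 53/300) - 1293)) + 1/(-3276) = (1795 + (((-8 + 14*(-1/6))**2*(1/563) + 53*(1/300)) - 1293)) - 1/3276 = (1795 + (((-8 - 7/3)**2*(1/563) + 53/300) - 1293)) - 1/3276 = (1795 + (((-31/3)**2*(1/563) + 53/300) - 1293)) - 1/3276 = (1795 + (((961/9)*(1/563) + 53/300) - 1293)) - 1/3276 = (1795 + ((961/5067 + 53/300) - 1293)) - 1/3276 = (1795 + (185617/506700 - 1293)) - 1/3276 = (1795 - 654977483/506700) - 1/3276 = 254549017/506700 - 1/3276 = 5790986618/11527425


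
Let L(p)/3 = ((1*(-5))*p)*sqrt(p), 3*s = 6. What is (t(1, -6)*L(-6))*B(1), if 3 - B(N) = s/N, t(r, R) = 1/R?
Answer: -15*I*sqrt(6) ≈ -36.742*I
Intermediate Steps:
s = 2 (s = (1/3)*6 = 2)
t(r, R) = 1/R
L(p) = -15*p**(3/2) (L(p) = 3*(((1*(-5))*p)*sqrt(p)) = 3*((-5*p)*sqrt(p)) = 3*(-5*p**(3/2)) = -15*p**(3/2))
B(N) = 3 - 2/N
(t(1, -6)*L(-6))*B(1) = ((-(-90)*I*sqrt(6))/(-6))*(3 - 2/1) = (-(-5)*(-6*I*sqrt(6))/2)*(3 - 2*1) = (-15*I*sqrt(6))*(3 - 2) = -15*I*sqrt(6)*1 = -15*I*sqrt(6)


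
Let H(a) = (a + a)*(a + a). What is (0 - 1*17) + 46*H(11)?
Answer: 22247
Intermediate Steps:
H(a) = 4*a² (H(a) = (2*a)*(2*a) = 4*a²)
(0 - 1*17) + 46*H(11) = (0 - 1*17) + 46*(4*11²) = (0 - 17) + 46*(4*121) = -17 + 46*484 = -17 + 22264 = 22247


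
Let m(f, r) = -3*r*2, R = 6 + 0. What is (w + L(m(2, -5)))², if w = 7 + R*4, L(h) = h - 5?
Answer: 3136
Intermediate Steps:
R = 6
m(f, r) = -6*r
L(h) = -5 + h
w = 31 (w = 7 + 6*4 = 7 + 24 = 31)
(w + L(m(2, -5)))² = (31 + (-5 - 6*(-5)))² = (31 + (-5 + 30))² = (31 + 25)² = 56² = 3136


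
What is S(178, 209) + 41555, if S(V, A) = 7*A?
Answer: 43018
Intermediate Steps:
S(178, 209) + 41555 = 7*209 + 41555 = 1463 + 41555 = 43018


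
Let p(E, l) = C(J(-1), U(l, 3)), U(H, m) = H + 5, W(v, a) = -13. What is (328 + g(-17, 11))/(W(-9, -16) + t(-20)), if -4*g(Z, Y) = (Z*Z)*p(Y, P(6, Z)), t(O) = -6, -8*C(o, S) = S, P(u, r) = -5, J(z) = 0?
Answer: -328/19 ≈ -17.263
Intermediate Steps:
U(H, m) = 5 + H
C(o, S) = -S/8
p(E, l) = -5/8 - l/8 (p(E, l) = -(5 + l)/8 = -5/8 - l/8)
g(Z, Y) = 0 (g(Z, Y) = -Z*Z*(-5/8 - ⅛*(-5))/4 = -Z²*(-5/8 + 5/8)/4 = -Z²*0/4 = -¼*0 = 0)
(328 + g(-17, 11))/(W(-9, -16) + t(-20)) = (328 + 0)/(-13 - 6) = 328/(-19) = 328*(-1/19) = -328/19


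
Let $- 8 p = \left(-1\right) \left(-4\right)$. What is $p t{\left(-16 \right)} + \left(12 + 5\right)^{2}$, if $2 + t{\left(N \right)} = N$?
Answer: $298$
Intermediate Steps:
$t{\left(N \right)} = -2 + N$
$p = - \frac{1}{2}$ ($p = - \frac{\left(-1\right) \left(-4\right)}{8} = \left(- \frac{1}{8}\right) 4 = - \frac{1}{2} \approx -0.5$)
$p t{\left(-16 \right)} + \left(12 + 5\right)^{2} = - \frac{-2 - 16}{2} + \left(12 + 5\right)^{2} = \left(- \frac{1}{2}\right) \left(-18\right) + 17^{2} = 9 + 289 = 298$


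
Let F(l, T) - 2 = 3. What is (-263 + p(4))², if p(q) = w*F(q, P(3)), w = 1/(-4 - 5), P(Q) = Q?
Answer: 5626384/81 ≈ 69462.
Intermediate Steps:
F(l, T) = 5 (F(l, T) = 2 + 3 = 5)
w = -⅑ (w = 1/(-9) = -⅑ ≈ -0.11111)
p(q) = -5/9 (p(q) = -⅑*5 = -5/9)
(-263 + p(4))² = (-263 - 5/9)² = (-2372/9)² = 5626384/81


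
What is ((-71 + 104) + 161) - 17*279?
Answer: -4549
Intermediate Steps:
((-71 + 104) + 161) - 17*279 = (33 + 161) - 4743 = 194 - 4743 = -4549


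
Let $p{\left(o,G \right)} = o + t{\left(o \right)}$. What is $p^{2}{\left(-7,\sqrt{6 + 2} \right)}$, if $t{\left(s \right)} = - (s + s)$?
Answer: $49$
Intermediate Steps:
$t{\left(s \right)} = - 2 s$
$p{\left(o,G \right)} = - o$ ($p{\left(o,G \right)} = o - 2 o = - o$)
$p^{2}{\left(-7,\sqrt{6 + 2} \right)} = \left(\left(-1\right) \left(-7\right)\right)^{2} = 7^{2} = 49$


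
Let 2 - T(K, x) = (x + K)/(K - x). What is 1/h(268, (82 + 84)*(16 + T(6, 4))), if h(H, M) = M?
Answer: 1/2158 ≈ 0.00046339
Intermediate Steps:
T(K, x) = 2 - (K + x)/(K - x) (T(K, x) = 2 - (x + K)/(K - x) = 2 - (K + x)/(K - x))
1/h(268, (82 + 84)*(16 + T(6, 4))) = 1/((82 + 84)*(16 + (6 - 3*4)/(6 - 1*4))) = 1/(166*(16 + (6 - 12)/(6 - 4))) = 1/(166*(16 - 6/2)) = 1/(166*(16 + (½)*(-6))) = 1/(166*(16 - 3)) = 1/(166*13) = 1/2158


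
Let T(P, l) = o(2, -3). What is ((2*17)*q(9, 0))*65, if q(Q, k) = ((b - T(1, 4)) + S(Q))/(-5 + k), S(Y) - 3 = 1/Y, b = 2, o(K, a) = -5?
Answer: -40222/9 ≈ -4469.1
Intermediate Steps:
T(P, l) = -5
S(Y) = 3 + 1/Y
q(Q, k) = (10 + 1/Q)/(-5 + k) (q(Q, k) = ((2 - 1*(-5)) + (3 + 1/Q))/(-5 + k) = ((2 + 5) + (3 + 1/Q))/(-5 + k) = (7 + (3 + 1/Q))/(-5 + k) = (10 + 1/Q)/(-5 + k))
((2*17)*q(9, 0))*65 = ((2*17)*((1 + 10*9)/(9*(-5 + 0))))*65 = (34*((⅑)*(1 + 90)/(-5)))*65 = (34*((⅑)*(-⅕)*91))*65 = (34*(-91/45))*65 = -3094/45*65 = -40222/9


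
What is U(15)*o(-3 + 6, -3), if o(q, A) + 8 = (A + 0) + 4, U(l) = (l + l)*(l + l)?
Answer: -6300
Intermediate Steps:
U(l) = 4*l² (U(l) = (2*l)*(2*l) = 4*l²)
o(q, A) = -4 + A (o(q, A) = -8 + ((A + 0) + 4) = -8 + (A + 4) = -8 + (4 + A) = -4 + A)
U(15)*o(-3 + 6, -3) = (4*15²)*(-4 - 3) = (4*225)*(-7) = 900*(-7) = -6300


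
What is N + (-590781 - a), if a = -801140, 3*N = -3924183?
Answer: -1097702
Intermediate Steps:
N = -1308061 (N = (1/3)*(-3924183) = -1308061)
N + (-590781 - a) = -1308061 + (-590781 - 1*(-801140)) = -1308061 + (-590781 + 801140) = -1308061 + 210359 = -1097702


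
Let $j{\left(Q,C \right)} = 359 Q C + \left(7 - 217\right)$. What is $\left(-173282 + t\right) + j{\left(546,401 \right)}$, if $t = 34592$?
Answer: $78462714$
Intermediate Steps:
$j{\left(Q,C \right)} = -210 + 359 C Q$ ($j{\left(Q,C \right)} = 359 C Q - 210 = -210 + 359 C Q$)
$\left(-173282 + t\right) + j{\left(546,401 \right)} = \left(-173282 + 34592\right) - \left(210 - 78601614\right) = -138690 + \left(-210 + 78601614\right) = -138690 + 78601404 = 78462714$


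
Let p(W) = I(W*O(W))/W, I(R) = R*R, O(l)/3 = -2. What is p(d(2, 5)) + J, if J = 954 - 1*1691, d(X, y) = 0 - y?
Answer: -917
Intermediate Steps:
O(l) = -6 (O(l) = 3*(-2) = -6)
d(X, y) = -y
I(R) = R²
p(W) = 36*W (p(W) = (W*(-6))²/W = (-6*W)²/W = (36*W²)/W = 36*W)
J = -737 (J = 954 - 1691 = -737)
p(d(2, 5)) + J = 36*(-1*5) - 737 = 36*(-5) - 737 = -180 - 737 = -917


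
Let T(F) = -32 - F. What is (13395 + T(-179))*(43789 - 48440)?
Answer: -62983842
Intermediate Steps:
(13395 + T(-179))*(43789 - 48440) = (13395 + (-32 - 1*(-179)))*(43789 - 48440) = (13395 + (-32 + 179))*(-4651) = (13395 + 147)*(-4651) = 13542*(-4651) = -62983842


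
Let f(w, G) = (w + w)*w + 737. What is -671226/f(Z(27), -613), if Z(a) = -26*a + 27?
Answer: -671226/911987 ≈ -0.73600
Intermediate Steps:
Z(a) = 27 - 26*a
f(w, G) = 737 + 2*w² (f(w, G) = (2*w)*w + 737 = 2*w² + 737 = 737 + 2*w²)
-671226/f(Z(27), -613) = -671226/(737 + 2*(27 - 26*27)²) = -671226/(737 + 2*(27 - 702)²) = -671226/(737 + 2*(-675)²) = -671226/(737 + 2*455625) = -671226/(737 + 911250) = -671226/911987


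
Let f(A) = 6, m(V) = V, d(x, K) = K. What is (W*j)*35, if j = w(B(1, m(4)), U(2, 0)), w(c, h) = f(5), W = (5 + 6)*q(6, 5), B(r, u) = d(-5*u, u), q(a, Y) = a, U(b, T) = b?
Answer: 13860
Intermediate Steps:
B(r, u) = u
W = 66 (W = (5 + 6)*6 = 11*6 = 66)
w(c, h) = 6
j = 6
(W*j)*35 = (66*6)*35 = 396*35 = 13860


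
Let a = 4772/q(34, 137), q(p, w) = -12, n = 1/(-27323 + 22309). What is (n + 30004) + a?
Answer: 445338463/15042 ≈ 29606.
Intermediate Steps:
n = -1/5014 (n = 1/(-5014) = -1/5014 ≈ -0.00019944)
a = -1193/3 (a = 4772/(-12) = 4772*(-1/12) = -1193/3 ≈ -397.67)
(n + 30004) + a = (-1/5014 + 30004) - 1193/3 = 150440055/5014 - 1193/3 = 445338463/15042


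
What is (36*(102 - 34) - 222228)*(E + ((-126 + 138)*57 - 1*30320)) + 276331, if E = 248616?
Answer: -48127148069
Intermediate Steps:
(36*(102 - 34) - 222228)*(E + ((-126 + 138)*57 - 1*30320)) + 276331 = (36*(102 - 34) - 222228)*(248616 + ((-126 + 138)*57 - 1*30320)) + 276331 = (36*68 - 222228)*(248616 + (12*57 - 30320)) + 276331 = (2448 - 222228)*(248616 + (684 - 30320)) + 276331 = -219780*(248616 - 29636) + 276331 = -219780*218980 + 276331 = -48127424400 + 276331 = -48127148069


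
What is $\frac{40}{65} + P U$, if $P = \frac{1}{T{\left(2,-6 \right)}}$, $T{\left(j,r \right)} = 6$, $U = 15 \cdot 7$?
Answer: $\frac{471}{26} \approx 18.115$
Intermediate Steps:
$U = 105$
$P = \frac{1}{6} \approx 0.16667$
$\frac{40}{65} + P U = \frac{40}{65} + \frac{1}{6} \cdot 105 = 40 \cdot \frac{1}{65} + \frac{35}{2} = \frac{8}{13} + \frac{35}{2} = \frac{471}{26}$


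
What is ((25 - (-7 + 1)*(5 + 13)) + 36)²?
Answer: 28561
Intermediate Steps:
((25 - (-7 + 1)*(5 + 13)) + 36)² = ((25 - (-6)*18) + 36)² = ((25 - 1*(-108)) + 36)² = ((25 + 108) + 36)² = (133 + 36)² = 169² = 28561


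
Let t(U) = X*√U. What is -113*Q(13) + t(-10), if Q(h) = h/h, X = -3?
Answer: -113 - 3*I*√10 ≈ -113.0 - 9.4868*I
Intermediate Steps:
Q(h) = 1
t(U) = -3*√U
-113*Q(13) + t(-10) = -113*1 - 3*I*√10 = -113 - 3*I*√10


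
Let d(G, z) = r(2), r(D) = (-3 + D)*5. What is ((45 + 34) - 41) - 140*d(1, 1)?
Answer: 738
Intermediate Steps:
r(D) = -15 + 5*D
d(G, z) = -5 (d(G, z) = -15 + 5*2 = -15 + 10 = -5)
((45 + 34) - 41) - 140*d(1, 1) = ((45 + 34) - 41) - 140*(-5) = (79 - 41) + 700 = 38 + 700 = 738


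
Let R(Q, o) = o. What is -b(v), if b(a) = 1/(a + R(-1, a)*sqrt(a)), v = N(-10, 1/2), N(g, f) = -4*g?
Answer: 1/1560 - sqrt(10)/780 ≈ -0.0034132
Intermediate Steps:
v = 40 (v = -4*(-10) = 40)
b(a) = 1/(a + a**(3/2)) (b(a) = 1/(a + a*sqrt(a)) = 1/(a + a**(3/2)))
-b(v) = -1/(40 + 40**(3/2)) = -1/(40 + 80*sqrt(10))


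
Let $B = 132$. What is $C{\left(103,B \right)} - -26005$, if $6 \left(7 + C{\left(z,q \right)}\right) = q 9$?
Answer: $26196$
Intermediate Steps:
$C{\left(z,q \right)} = -7 + \frac{3 q}{2}$ ($C{\left(z,q \right)} = -7 + \frac{q 9}{6} = -7 + \frac{9 q}{6} = -7 + \frac{3 q}{2}$)
$C{\left(103,B \right)} - -26005 = \left(-7 + \frac{3}{2} \cdot 132\right) - -26005 = \left(-7 + 198\right) + 26005 = 191 + 26005 = 26196$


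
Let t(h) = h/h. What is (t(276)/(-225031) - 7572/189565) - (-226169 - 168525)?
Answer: 16836855545837113/42658001515 ≈ 3.9469e+5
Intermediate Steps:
t(h) = 1
(t(276)/(-225031) - 7572/189565) - (-226169 - 168525) = (1/(-225031) - 7572/189565) - (-226169 - 168525) = (1*(-1/225031) - 7572*1/189565) - 1*(-394694) = (-1/225031 - 7572/189565) + 394694 = -1704124297/42658001515 + 394694 = 16836855545837113/42658001515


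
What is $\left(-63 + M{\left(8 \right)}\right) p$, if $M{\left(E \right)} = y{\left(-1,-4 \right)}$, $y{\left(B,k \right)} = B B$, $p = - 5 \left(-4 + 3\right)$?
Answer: $-310$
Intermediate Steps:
$p = 5$ ($p = \left(-5\right) \left(-1\right) = 5$)
$y{\left(B,k \right)} = B^{2}$
$M{\left(E \right)} = 1$ ($M{\left(E \right)} = \left(-1\right)^{2} = 1$)
$\left(-63 + M{\left(8 \right)}\right) p = \left(-63 + 1\right) 5 = \left(-62\right) 5 = -310$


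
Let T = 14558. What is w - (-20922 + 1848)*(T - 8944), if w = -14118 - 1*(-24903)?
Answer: 107092221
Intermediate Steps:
w = 10785 (w = -14118 + 24903 = 10785)
w - (-20922 + 1848)*(T - 8944) = 10785 - (-20922 + 1848)*(14558 - 8944) = 10785 - (-19074)*5614 = 10785 - 1*(-107081436) = 10785 + 107081436 = 107092221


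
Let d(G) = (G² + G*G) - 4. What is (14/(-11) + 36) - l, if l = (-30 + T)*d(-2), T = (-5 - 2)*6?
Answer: 3550/11 ≈ 322.73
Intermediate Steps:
d(G) = -4 + 2*G² (d(G) = (G² + G²) - 4 = 2*G² - 4 = -4 + 2*G²)
T = -42 (T = -7*6 = -42)
l = -288 (l = (-30 - 42)*(-4 + 2*(-2)²) = -72*(-4 + 2*4) = -72*(-4 + 8) = -72*4 = -288)
(14/(-11) + 36) - l = (14/(-11) + 36) - 1*(-288) = (14*(-1/11) + 36) + 288 = (-14/11 + 36) + 288 = 382/11 + 288 = 3550/11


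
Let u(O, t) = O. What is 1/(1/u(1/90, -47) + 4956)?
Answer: 1/5046 ≈ 0.00019818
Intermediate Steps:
1/(1/u(1/90, -47) + 4956) = 1/(1/(1/90) + 4956) = 1/(90 + 4956) = 1/5046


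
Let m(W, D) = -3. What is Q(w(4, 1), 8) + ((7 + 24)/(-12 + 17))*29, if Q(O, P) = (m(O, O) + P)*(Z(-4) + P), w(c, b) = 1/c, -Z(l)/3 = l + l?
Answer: 1699/5 ≈ 339.80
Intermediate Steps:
Z(l) = -6*l (Z(l) = -3*(l + l) = -6*l)
Q(O, P) = (-3 + P)*(24 + P) (Q(O, P) = (-3 + P)*(-6*(-4) + P) = (-3 + P)*(24 + P))
Q(w(4, 1), 8) + ((7 + 24)/(-12 + 17))*29 = (-72 + 8**2 + 21*8) + ((7 + 24)/(-12 + 17))*29 = (-72 + 64 + 168) + (31/5)*29 = 160 + (31*(1/5))*29 = 160 + (31/5)*29 = 160 + 899/5 = 1699/5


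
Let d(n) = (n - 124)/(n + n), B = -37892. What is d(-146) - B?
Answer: 5532367/146 ≈ 37893.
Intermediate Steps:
d(n) = (-124 + n)/(2*n) (d(n) = (-124 + n)/((2*n)) = (-124 + n)*(1/(2*n)) = (-124 + n)/(2*n))
d(-146) - B = (½)*(-124 - 146)/(-146) - 1*(-37892) = (½)*(-1/146)*(-270) + 37892 = 135/146 + 37892 = 5532367/146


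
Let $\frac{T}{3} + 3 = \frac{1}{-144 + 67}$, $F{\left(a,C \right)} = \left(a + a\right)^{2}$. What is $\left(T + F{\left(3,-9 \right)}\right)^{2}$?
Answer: $\frac{4309776}{5929} \approx 726.9$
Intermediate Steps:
$F{\left(a,C \right)} = 4 a^{2}$ ($F{\left(a,C \right)} = \left(2 a\right)^{2} = 4 a^{2}$)
$T = - \frac{696}{77}$ ($T = -9 + \frac{3}{-144 + 67} = -9 + \frac{3}{-77} = -9 + 3 \left(- \frac{1}{77}\right) = -9 - \frac{3}{77} = - \frac{696}{77} \approx -9.039$)
$\left(T + F{\left(3,-9 \right)}\right)^{2} = \left(- \frac{696}{77} + 4 \cdot 3^{2}\right)^{2} = \left(- \frac{696}{77} + 4 \cdot 9\right)^{2} = \left(- \frac{696}{77} + 36\right)^{2} = \left(\frac{2076}{77}\right)^{2} = \frac{4309776}{5929}$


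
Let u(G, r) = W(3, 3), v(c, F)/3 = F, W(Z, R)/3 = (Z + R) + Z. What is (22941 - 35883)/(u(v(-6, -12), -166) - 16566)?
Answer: 4314/5513 ≈ 0.78251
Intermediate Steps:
W(Z, R) = 3*R + 6*Z (W(Z, R) = 3*((Z + R) + Z) = 3*((R + Z) + Z) = 3*(R + 2*Z) = 3*R + 6*Z)
v(c, F) = 3*F
u(G, r) = 27 (u(G, r) = 3*3 + 6*3 = 9 + 18 = 27)
(22941 - 35883)/(u(v(-6, -12), -166) - 16566) = (22941 - 35883)/(27 - 16566) = -12942/(-16539) = -12942*(-1/16539) = 4314/5513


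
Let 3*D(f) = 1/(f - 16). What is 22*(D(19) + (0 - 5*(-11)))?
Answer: 10912/9 ≈ 1212.4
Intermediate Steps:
D(f) = 1/(3*(-16 + f)) (D(f) = 1/(3*(f - 16)) = 1/(3*(-16 + f)))
22*(D(19) + (0 - 5*(-11))) = 22*(1/(3*(-16 + 19)) + (0 - 5*(-11))) = 22*((⅓)/3 + (0 + 55)) = 22*((⅓)*(⅓) + 55) = 22*(⅑ + 55) = 22*(496/9) = 10912/9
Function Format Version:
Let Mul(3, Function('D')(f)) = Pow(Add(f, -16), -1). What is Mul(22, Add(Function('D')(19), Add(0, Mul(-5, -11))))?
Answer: Rational(10912, 9) ≈ 1212.4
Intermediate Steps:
Function('D')(f) = Mul(Rational(1, 3), Pow(Add(-16, f), -1)) (Function('D')(f) = Mul(Rational(1, 3), Pow(Add(f, -16), -1)) = Mul(Rational(1, 3), Pow(Add(-16, f), -1)))
Mul(22, Add(Function('D')(19), Add(0, Mul(-5, -11)))) = Mul(22, Add(Mul(Rational(1, 3), Pow(Add(-16, 19), -1)), Add(0, Mul(-5, -11)))) = Mul(22, Add(Mul(Rational(1, 3), Pow(3, -1)), Add(0, 55))) = Mul(22, Add(Mul(Rational(1, 3), Rational(1, 3)), 55)) = Mul(22, Add(Rational(1, 9), 55)) = Mul(22, Rational(496, 9)) = Rational(10912, 9)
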